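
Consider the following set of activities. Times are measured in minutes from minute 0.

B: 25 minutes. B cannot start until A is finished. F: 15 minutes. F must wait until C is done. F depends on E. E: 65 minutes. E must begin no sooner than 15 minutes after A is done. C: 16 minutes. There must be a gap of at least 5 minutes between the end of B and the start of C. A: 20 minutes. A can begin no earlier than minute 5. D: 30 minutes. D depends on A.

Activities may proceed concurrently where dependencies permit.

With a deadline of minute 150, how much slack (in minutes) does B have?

64

A waits on its own release at minute 5, so it starts at minute 5 and finishes at 5 + 20 = minute 25.
After A (finishes minute 25), B can start at minute 25 and finishes at minute 50.

Working backward from the deadline:
To finish by minute 150, F (duration 15) must start no later than minute 135.
Since F (must start by minute 135) depends on it, C must finish by minute 135. Backing off its 16-minute duration gives a latest start of minute 119.
Since C (must start by minute 119, minus 5-minute gap → minute 114) depends on it, B must finish by minute 114. Backing off its 25-minute duration gives a latest start of minute 89.
So B can start as early as minute 25 and as late as minute 89, giving 89 − 25 = 64 minutes of slack.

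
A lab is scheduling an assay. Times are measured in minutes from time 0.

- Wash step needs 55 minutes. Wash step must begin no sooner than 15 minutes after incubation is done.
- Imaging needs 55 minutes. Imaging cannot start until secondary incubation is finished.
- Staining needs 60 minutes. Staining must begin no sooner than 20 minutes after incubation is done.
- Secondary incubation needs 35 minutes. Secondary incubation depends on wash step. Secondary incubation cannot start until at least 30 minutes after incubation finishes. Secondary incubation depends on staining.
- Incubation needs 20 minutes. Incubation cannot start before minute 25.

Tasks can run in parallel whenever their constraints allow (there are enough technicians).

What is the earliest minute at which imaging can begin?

160

Incubation cannot begin until its own release at minute 25. It runs from minute 25 to 25 + 20 = minute 45.
Staining cannot begin until incubation (finishes minute 45, plus 20-minute gap → minute 65). It runs from minute 65 to 65 + 60 = minute 125.
After incubation (finishes minute 45, plus 15-minute gap → minute 60), wash step can start at minute 60 and finishes at minute 115.
Secondary incubation has to wait for wash step (finishes minute 115); incubation (finishes minute 45, plus 30-minute gap → minute 75); staining (finishes minute 125). The latest of these is minute 125, so secondary incubation runs minute 125 to 125 + 35 = minute 160.
Imaging waits on secondary incubation (finishes minute 160), so the earliest it can start is minute 160.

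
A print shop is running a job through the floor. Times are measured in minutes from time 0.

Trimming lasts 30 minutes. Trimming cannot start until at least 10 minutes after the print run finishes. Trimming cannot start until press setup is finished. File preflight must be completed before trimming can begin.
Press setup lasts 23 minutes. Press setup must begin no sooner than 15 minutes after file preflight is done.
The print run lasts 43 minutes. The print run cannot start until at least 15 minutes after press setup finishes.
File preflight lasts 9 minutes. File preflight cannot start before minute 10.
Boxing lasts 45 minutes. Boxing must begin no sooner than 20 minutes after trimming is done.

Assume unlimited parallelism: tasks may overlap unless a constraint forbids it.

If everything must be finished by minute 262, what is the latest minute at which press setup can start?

Nothing follows boxing; the deadline of minute 262 is its only limit. It must start by 262 − 45 = minute 217.
Trimming has to be done before boxing (must start by minute 217, minus 20-minute gap → minute 197). That means finishing by minute 197, i.e. starting by 197 − 30 = minute 167.
The print run must finish before trimming (must start by minute 167, minus 10-minute gap → minute 157). With a 43-minute duration, the print run must start by 157 − 43 = minute 114.
Press setup has several dependents: the print run (must start by minute 114, minus 15-minute gap → minute 99); trimming (must start by minute 167). The earliest of those limits is minute 99, so press setup must start by 99 − 23 = minute 76.

76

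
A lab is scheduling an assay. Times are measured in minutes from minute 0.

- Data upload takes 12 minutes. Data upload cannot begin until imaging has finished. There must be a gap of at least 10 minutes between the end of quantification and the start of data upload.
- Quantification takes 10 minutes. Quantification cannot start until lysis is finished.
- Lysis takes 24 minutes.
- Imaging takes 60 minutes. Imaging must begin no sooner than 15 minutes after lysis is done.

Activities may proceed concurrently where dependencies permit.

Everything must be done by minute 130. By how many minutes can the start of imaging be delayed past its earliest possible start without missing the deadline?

19

Lysis has no prerequisites, so it starts at minute 0 and finishes at minute 24.
Imaging waits on lysis (finishes minute 24, plus 15-minute gap → minute 39), so it starts at minute 39 and finishes at 39 + 60 = minute 99.

Working backward from the deadline:
Data upload must finish by minute 130; it takes 12 minutes, so it must start by 130 − 12 = minute 118.
Imaging must finish before data upload (must start by minute 118). With a 60-minute duration, imaging must start by 118 − 60 = minute 58.
So imaging can start as early as minute 39 and as late as minute 58, giving 58 − 39 = 19 minutes of slack.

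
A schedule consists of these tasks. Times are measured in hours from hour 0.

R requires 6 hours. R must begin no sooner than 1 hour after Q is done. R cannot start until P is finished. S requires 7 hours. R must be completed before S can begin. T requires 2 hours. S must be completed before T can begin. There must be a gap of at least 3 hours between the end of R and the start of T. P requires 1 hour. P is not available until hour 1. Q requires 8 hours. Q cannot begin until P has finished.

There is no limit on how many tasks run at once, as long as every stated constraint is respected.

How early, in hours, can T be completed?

26

P cannot begin until its own release at hour 1. It runs from hour 1 to 1 + 1 = hour 2.
After P (finishes hour 2), Q can start at hour 2 and finishes at hour 10.
For R: Q (finishes hour 10, plus 1-hour gap → hour 11); P (finishes hour 2). Taking the maximum gives a start of hour 11, and it finishes at 11 + 6 = hour 17.
S waits on R (finishes hour 17), so it starts at hour 17 and finishes at 17 + 7 = hour 24.
For T: S (finishes hour 24); R (finishes hour 17, plus 3-hour gap → hour 20). Taking the maximum gives a start of hour 24, and it finishes at 24 + 2 = hour 26.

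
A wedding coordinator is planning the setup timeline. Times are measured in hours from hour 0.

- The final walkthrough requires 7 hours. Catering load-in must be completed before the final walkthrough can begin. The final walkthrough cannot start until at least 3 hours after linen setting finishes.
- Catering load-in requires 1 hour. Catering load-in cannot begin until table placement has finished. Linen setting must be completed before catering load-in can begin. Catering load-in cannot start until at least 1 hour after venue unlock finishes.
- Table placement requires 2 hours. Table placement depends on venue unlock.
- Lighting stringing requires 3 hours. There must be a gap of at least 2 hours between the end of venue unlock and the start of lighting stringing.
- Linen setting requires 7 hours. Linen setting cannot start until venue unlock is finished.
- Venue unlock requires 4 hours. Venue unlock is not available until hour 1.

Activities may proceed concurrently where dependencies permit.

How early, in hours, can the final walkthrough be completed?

22

After its own release at hour 1, venue unlock can start at hour 1 and finishes at hour 5.
Linen setting cannot begin until venue unlock (finishes hour 5). It runs from hour 5 to 5 + 7 = hour 12.
Table placement cannot begin until venue unlock (finishes hour 5). It runs from hour 5 to 5 + 2 = hour 7.
Catering load-in has to wait for table placement (finishes hour 7); linen setting (finishes hour 12); venue unlock (finishes hour 5, plus 1-hour gap → hour 6). The latest of these is hour 12, so catering load-in runs hour 12 to 12 + 1 = hour 13.
For the final walkthrough: catering load-in (finishes hour 13); linen setting (finishes hour 12, plus 3-hour gap → hour 15). Taking the maximum gives a start of hour 15, and it finishes at 15 + 7 = hour 22.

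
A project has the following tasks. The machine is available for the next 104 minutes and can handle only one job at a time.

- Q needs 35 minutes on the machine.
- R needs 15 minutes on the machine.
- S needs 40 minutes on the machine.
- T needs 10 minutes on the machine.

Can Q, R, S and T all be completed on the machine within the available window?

Running back to back, the jobs need 35 + 15 + 40 + 10 = 100 minutes on the machine.
Since 100 ≤ 104, they fit within the window.

Yes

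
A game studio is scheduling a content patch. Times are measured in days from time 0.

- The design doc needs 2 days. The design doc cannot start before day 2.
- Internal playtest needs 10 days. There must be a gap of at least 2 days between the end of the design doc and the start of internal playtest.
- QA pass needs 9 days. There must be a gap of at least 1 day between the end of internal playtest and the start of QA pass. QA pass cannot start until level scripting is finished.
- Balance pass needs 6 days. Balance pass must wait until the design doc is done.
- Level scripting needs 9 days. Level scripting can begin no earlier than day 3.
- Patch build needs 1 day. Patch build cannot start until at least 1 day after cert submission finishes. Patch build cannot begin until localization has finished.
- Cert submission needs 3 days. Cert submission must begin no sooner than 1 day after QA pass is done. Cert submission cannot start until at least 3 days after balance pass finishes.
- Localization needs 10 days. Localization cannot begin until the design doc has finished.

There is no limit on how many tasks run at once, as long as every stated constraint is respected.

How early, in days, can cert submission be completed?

Level scripting cannot begin until its own release at day 3. It runs from day 3 to 3 + 9 = day 12.
The design doc waits on its own release at day 2, so it starts at day 2 and finishes at 2 + 2 = day 4.
Balance pass cannot begin until the design doc (finishes day 4). It runs from day 4 to 4 + 6 = day 10.
Internal playtest cannot begin until the design doc (finishes day 4, plus 2-day gap → day 6). It runs from day 6 to 6 + 10 = day 16.
QA pass cannot start until internal playtest (finishes day 16, plus 1-day gap → day 17); level scripting (finishes day 12). The controlling bound is day 17, so QA pass finishes at 17 + 9 = day 26.
Cert submission needs all of QA pass (finishes day 26, plus 1-day gap → day 27); balance pass (finishes day 10, plus 3-day gap → day 13). That puts its earliest start at day 27; it finishes at 27 + 3 = day 30.

30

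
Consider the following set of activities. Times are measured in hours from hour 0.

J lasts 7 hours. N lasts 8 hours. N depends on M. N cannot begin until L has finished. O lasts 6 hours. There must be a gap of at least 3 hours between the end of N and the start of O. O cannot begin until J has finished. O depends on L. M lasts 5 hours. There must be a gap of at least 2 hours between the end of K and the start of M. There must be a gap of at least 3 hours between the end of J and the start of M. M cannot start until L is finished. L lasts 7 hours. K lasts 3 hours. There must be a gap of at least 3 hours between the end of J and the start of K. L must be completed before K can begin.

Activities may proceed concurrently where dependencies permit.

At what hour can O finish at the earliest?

L can start immediately at hour 0; it finishes at hour 7.
J can start immediately at hour 0; it finishes at hour 7.
K needs all of J (finishes hour 7, plus 3-hour gap → hour 10); L (finishes hour 7). That puts its earliest start at hour 10; it finishes at 10 + 3 = hour 13.
M cannot start until K (finishes hour 13, plus 2-hour gap → hour 15); J (finishes hour 7, plus 3-hour gap → hour 10); L (finishes hour 7). The controlling bound is hour 15, so M finishes at 15 + 5 = hour 20.
For N: M (finishes hour 20); L (finishes hour 7). Taking the maximum gives a start of hour 20, and it finishes at 20 + 8 = hour 28.
O has to wait for N (finishes hour 28, plus 3-hour gap → hour 31); J (finishes hour 7); L (finishes hour 7). The latest of these is hour 31, so O runs hour 31 to 31 + 6 = hour 37.

37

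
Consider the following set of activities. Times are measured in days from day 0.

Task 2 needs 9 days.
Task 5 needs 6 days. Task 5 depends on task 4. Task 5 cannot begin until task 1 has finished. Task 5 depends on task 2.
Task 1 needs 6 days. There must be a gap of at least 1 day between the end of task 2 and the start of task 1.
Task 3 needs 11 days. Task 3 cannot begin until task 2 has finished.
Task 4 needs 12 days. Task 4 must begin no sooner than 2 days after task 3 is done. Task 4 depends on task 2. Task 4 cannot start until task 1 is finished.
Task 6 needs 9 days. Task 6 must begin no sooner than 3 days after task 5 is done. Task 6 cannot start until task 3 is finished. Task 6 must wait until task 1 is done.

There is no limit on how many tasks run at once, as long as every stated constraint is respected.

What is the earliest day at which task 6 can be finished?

52

Task 2 can start immediately at day 0; it finishes at day 9.
Task 3 cannot begin until task 2 (finishes day 9). It runs from day 9 to 9 + 11 = day 20.
Task 1 cannot begin until task 2 (finishes day 9, plus 1-day gap → day 10). It runs from day 10 to 10 + 6 = day 16.
Task 4 cannot start until task 3 (finishes day 20, plus 2-day gap → day 22); task 2 (finishes day 9); task 1 (finishes day 16). The controlling bound is day 22, so task 4 finishes at 22 + 12 = day 34.
Task 5 needs all of task 4 (finishes day 34); task 1 (finishes day 16); task 2 (finishes day 9). That puts its earliest start at day 34; it finishes at 34 + 6 = day 40.
Task 6 needs all of task 5 (finishes day 40, plus 3-day gap → day 43); task 3 (finishes day 20); task 1 (finishes day 16). That puts its earliest start at day 43; it finishes at 43 + 9 = day 52.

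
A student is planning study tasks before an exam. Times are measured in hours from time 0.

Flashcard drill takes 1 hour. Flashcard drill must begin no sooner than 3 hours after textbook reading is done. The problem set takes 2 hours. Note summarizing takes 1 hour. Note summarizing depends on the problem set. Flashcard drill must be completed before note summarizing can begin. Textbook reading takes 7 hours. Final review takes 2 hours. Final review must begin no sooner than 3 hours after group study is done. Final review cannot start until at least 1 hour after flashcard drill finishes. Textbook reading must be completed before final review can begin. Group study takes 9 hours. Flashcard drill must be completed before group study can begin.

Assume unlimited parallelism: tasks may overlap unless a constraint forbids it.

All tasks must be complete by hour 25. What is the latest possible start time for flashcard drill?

10

Nothing follows final review; the deadline of hour 25 is its only limit. It must start by 25 − 2 = hour 23.
Since final review (must start by hour 23, minus 3-hour gap → hour 20) depends on it, group study must finish by hour 20. Backing off its 9-hour duration gives a latest start of hour 11.
Note summarizing must finish by hour 25; it takes 1 hour, so it must start by 25 − 1 = hour 24.
Flashcard drill feeds group study (must start by hour 11); note summarizing (must start by hour 24); final review (must start by hour 23, minus 1-hour gap → hour 22). Taking the minimum, flashcard drill must finish by hour 11 and start by 11 − 1 = hour 10.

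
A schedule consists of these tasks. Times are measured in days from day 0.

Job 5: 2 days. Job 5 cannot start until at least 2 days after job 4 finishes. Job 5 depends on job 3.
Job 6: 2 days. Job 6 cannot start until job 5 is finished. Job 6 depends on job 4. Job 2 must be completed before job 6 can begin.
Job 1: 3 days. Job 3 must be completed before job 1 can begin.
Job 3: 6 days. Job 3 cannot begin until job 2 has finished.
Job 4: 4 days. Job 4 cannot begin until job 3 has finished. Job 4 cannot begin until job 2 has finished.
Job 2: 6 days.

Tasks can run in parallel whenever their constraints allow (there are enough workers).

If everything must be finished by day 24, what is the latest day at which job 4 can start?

14

Job 6 has no dependents, so it just needs to finish by day 24. Starting by 24 − 2 = day 22 achieves that.
Since job 6 (must start by day 22) depends on it, job 5 must finish by day 22. Backing off its 2-day duration gives a latest start of day 20.
Job 4 feeds job 5 (must start by day 20, minus 2-day gap → day 18); job 6 (must start by day 22). Taking the minimum, job 4 must finish by day 18 and start by 18 − 4 = day 14.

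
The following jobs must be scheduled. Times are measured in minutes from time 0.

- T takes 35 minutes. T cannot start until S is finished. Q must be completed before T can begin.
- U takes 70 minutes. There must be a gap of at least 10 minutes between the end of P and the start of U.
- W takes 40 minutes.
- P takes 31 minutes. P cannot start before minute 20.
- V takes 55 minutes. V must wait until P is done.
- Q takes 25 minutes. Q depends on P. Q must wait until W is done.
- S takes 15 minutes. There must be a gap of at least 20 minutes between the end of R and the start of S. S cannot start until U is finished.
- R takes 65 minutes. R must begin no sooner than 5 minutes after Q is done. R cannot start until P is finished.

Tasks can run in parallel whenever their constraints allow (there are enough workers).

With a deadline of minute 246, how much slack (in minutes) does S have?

30

Nothing blocks W, so it runs from minute 0 to minute 40.
P waits on its own release at minute 20, so it starts at minute 20 and finishes at 20 + 31 = minute 51.
After P (finishes minute 51, plus 10-minute gap → minute 61), U can start at minute 61 and finishes at minute 131.
Q needs all of P (finishes minute 51); W (finishes minute 40). That puts its earliest start at minute 51; it finishes at 51 + 25 = minute 76.
R needs all of Q (finishes minute 76, plus 5-minute gap → minute 81); P (finishes minute 51). That puts its earliest start at minute 81; it finishes at 81 + 65 = minute 146.
S has to wait for R (finishes minute 146, plus 20-minute gap → minute 166); U (finishes minute 131). The latest of these is minute 166, so S runs minute 166 to 166 + 15 = minute 181.

Working backward from the deadline:
To finish by minute 246, T (duration 35) must start no later than minute 211.
S feeds into T (must start by minute 211); so S must finish by minute 211 and therefore start by minute 196.
So S can start as early as minute 166 and as late as minute 196, giving 196 − 166 = 30 minutes of slack.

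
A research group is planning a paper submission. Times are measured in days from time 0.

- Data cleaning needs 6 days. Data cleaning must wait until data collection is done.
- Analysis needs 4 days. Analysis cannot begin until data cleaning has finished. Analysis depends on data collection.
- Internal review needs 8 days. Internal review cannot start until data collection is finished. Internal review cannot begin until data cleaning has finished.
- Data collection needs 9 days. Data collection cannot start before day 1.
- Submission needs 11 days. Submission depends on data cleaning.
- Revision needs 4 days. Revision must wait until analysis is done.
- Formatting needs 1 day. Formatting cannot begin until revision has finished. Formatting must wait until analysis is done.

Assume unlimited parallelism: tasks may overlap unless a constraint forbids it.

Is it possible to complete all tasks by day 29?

Yes

Data collection waits on its own release at day 1, so it starts at day 1 and finishes at 1 + 9 = day 10.
After data collection (finishes day 10), data cleaning can start at day 10 and finishes at day 16.
Submission cannot begin until data cleaning (finishes day 16). It runs from day 16 to 16 + 11 = day 27.
For internal review: data collection (finishes day 10); data cleaning (finishes day 16). Taking the maximum gives a start of day 16, and it finishes at 16 + 8 = day 24.
For analysis: data cleaning (finishes day 16); data collection (finishes day 10). Taking the maximum gives a start of day 16, and it finishes at 16 + 4 = day 20.
After analysis (finishes day 20), revision can start at day 20 and finishes at day 24.
Formatting cannot start until revision (finishes day 24); analysis (finishes day 20). The controlling bound is day 24, so formatting finishes at 24 + 1 = day 25.
Every task is finished by day 27, which is no later than the deadline of 29, so the schedule is feasible.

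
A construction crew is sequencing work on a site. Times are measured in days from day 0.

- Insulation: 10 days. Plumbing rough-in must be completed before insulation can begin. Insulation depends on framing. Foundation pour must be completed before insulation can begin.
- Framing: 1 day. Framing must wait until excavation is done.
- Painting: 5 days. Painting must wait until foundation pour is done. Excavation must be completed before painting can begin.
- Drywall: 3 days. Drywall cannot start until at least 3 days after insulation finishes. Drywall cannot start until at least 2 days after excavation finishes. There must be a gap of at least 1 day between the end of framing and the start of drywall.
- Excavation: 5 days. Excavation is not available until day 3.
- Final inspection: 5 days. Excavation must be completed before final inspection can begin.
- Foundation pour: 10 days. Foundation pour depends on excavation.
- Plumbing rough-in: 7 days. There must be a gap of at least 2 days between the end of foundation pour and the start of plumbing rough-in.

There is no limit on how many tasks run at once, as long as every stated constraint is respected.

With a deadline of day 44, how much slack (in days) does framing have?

19

Excavation waits on its own release at day 3, so it starts at day 3 and finishes at 3 + 5 = day 8.
After excavation (finishes day 8), framing can start at day 8 and finishes at day 9.

Working backward from the deadline:
To finish by day 44, drywall (duration 3) must start no later than day 41.
Insulation must finish before drywall (must start by day 41, minus 3-day gap → day 38). With a 10-day duration, insulation must start by 38 − 10 = day 28.
For framing: insulation (must start by day 28); drywall (must start by day 41, minus 1-day gap → day 40). The most restrictive is day 28; with a 1-day duration, framing must start by day 27.
So framing can start as early as day 8 and as late as day 27, giving 27 − 8 = 19 days of slack.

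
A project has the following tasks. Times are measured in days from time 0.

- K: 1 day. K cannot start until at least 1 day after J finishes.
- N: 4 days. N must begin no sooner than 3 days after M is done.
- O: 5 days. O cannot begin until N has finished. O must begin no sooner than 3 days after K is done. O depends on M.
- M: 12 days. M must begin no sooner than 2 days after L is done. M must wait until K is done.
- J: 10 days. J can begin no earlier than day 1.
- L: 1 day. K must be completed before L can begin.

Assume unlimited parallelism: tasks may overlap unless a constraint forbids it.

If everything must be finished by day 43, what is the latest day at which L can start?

O must finish by day 43; it takes 5 days, so it must start by 43 − 5 = day 38.
N feeds into O (must start by day 38); so N must finish by day 38 and therefore start by day 34.
For M: N (must start by day 34, minus 3-day gap → day 31); O (must start by day 38). The most restrictive is day 31; with a 12-day duration, M must start by day 19.
Since M (must start by day 19, minus 2-day gap → day 17) depends on it, L must finish by day 17. Backing off its 1-day duration gives a latest start of day 16.

16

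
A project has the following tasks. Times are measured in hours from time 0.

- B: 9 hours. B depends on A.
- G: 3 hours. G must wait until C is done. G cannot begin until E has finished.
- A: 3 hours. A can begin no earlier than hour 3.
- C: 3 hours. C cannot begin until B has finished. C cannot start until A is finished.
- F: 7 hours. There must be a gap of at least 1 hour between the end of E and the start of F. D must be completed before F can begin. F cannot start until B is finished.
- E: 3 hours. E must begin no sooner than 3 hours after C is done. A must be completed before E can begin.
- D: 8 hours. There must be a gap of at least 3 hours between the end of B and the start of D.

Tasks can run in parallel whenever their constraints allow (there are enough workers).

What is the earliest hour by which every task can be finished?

33

A cannot begin until its own release at hour 3. It runs from hour 3 to 3 + 3 = hour 6.
B waits on A (finishes hour 6), so it starts at hour 6 and finishes at 6 + 9 = hour 15.
After B (finishes hour 15, plus 3-hour gap → hour 18), D can start at hour 18 and finishes at hour 26.
C needs all of B (finishes hour 15); A (finishes hour 6). That puts its earliest start at hour 15; it finishes at 15 + 3 = hour 18.
E cannot start until C (finishes hour 18, plus 3-hour gap → hour 21); A (finishes hour 6). The controlling bound is hour 21, so E finishes at 21 + 3 = hour 24.
G has to wait for C (finishes hour 18); E (finishes hour 24). The latest of these is hour 24, so G runs hour 24 to 24 + 3 = hour 27.
F has to wait for E (finishes hour 24, plus 1-hour gap → hour 25); D (finishes hour 26); B (finishes hour 15). The latest of these is hour 26, so F runs hour 26 to 26 + 7 = hour 33.
All tasks are finished once the last one completes. Finish times: A at 6, B at 15, C at 18, D at 26, E at 24, F at 33, G at 27. The latest is hour 33.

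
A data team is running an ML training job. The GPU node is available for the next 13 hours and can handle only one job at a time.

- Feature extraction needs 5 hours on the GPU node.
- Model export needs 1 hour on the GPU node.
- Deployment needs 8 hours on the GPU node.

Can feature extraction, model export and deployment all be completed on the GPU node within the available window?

Running back to back, the jobs need 5 + 1 + 8 = 14 hours on the GPU node.
Since 14 > 13, they cannot all fit.

No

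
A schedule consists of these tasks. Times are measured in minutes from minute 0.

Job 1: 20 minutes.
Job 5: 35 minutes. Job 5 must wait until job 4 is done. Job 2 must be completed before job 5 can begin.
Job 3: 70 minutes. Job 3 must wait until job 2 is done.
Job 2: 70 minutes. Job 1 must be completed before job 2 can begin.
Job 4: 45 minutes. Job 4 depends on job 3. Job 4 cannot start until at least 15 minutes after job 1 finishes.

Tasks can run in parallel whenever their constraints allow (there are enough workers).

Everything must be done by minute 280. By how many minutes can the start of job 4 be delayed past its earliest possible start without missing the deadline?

40

Job 1 can start immediately at minute 0; it finishes at minute 20.
Job 2 waits on job 1 (finishes minute 20), so it starts at minute 20 and finishes at 20 + 70 = minute 90.
Job 3 cannot begin until job 2 (finishes minute 90). It runs from minute 90 to 90 + 70 = minute 160.
For job 4: job 3 (finishes minute 160); job 1 (finishes minute 20, plus 15-minute gap → minute 35). Taking the maximum gives a start of minute 160, and it finishes at 160 + 45 = minute 205.

Working backward from the deadline:
Nothing follows job 5; the deadline of minute 280 is its only limit. It must start by 280 − 35 = minute 245.
Job 4 has to be done before job 5 (must start by minute 245). That means finishing by minute 245, i.e. starting by 245 − 45 = minute 200.
So job 4 can start as early as minute 160 and as late as minute 200, giving 200 − 160 = 40 minutes of slack.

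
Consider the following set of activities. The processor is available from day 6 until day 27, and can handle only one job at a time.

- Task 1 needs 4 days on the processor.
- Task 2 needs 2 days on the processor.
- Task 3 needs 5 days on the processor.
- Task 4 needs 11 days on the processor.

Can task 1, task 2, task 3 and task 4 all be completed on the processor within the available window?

No

The processor window is 27 − 6 = 21 days.
Running back to back, the jobs need 4 + 2 + 5 + 11 = 22 days on the processor.
Since 22 > 21, they cannot all fit.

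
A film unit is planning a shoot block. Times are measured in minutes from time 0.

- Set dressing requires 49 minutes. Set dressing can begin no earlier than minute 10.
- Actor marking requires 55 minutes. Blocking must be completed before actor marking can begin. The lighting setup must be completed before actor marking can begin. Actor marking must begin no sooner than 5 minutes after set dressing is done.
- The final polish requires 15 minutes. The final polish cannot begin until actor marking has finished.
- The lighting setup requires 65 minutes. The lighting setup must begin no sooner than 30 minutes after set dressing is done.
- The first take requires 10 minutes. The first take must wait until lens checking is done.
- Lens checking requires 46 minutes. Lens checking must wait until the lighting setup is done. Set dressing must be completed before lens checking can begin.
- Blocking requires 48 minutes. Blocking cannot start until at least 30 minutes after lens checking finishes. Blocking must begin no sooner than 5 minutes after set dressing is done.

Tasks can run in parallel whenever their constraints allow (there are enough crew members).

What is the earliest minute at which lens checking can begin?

After its own release at minute 10, set dressing can start at minute 10 and finishes at minute 59.
The lighting setup cannot begin until set dressing (finishes minute 59, plus 30-minute gap → minute 89). It runs from minute 89 to 89 + 65 = minute 154.
Lens checking waits on the lighting setup (finishes minute 154); set dressing (finishes minute 59). The latest of these is minute 154, which is the earliest lens checking can start.

154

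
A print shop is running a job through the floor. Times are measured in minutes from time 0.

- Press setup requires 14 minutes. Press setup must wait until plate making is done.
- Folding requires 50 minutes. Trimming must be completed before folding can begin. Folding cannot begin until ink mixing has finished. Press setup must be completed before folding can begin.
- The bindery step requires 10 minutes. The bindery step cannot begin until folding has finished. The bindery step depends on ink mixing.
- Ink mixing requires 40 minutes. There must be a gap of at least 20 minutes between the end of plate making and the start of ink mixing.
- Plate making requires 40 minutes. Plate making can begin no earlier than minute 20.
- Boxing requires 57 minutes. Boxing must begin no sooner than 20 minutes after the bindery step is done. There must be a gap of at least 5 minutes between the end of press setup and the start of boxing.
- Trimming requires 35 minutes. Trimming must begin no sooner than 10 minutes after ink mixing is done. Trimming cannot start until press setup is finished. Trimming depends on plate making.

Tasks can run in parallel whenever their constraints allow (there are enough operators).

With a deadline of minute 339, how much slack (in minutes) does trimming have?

37

Plate making cannot begin until its own release at minute 20. It runs from minute 20 to 20 + 40 = minute 60.
After plate making (finishes minute 60), press setup can start at minute 60 and finishes at minute 74.
Ink mixing waits on plate making (finishes minute 60, plus 20-minute gap → minute 80), so it starts at minute 80 and finishes at 80 + 40 = minute 120.
For trimming: ink mixing (finishes minute 120, plus 10-minute gap → minute 130); press setup (finishes minute 74); plate making (finishes minute 60). Taking the maximum gives a start of minute 130, and it finishes at 130 + 35 = minute 165.

Working backward from the deadline:
Nothing follows boxing; the deadline of minute 339 is its only limit. It must start by 339 − 57 = minute 282.
The bindery step must finish before boxing (must start by minute 282, minus 20-minute gap → minute 262). With a 10-minute duration, the bindery step must start by 262 − 10 = minute 252.
Folding must finish before the bindery step (must start by minute 252). With a 50-minute duration, folding must start by 252 − 50 = minute 202.
Trimming must finish before folding (must start by minute 202). With a 35-minute duration, trimming must start by 202 − 35 = minute 167.
So trimming can start as early as minute 130 and as late as minute 167, giving 167 − 130 = 37 minutes of slack.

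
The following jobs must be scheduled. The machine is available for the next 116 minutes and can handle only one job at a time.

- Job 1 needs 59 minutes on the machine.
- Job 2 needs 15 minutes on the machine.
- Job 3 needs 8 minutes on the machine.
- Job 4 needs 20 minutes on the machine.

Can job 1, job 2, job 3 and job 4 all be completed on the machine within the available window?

Running back to back, the jobs need 59 + 15 + 8 + 20 = 102 minutes on the machine.
Since 102 ≤ 116, they fit within the window.

Yes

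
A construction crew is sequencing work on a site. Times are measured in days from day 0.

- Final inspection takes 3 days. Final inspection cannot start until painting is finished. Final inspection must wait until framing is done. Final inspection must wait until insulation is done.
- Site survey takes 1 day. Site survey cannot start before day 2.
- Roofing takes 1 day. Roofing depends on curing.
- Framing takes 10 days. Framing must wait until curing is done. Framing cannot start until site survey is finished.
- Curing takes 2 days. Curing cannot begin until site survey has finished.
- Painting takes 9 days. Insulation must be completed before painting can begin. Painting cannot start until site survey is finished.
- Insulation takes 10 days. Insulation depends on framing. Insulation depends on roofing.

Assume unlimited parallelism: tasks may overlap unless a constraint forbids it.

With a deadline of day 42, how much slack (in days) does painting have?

5

Site survey cannot begin until its own release at day 2. It runs from day 2 to 2 + 1 = day 3.
After site survey (finishes day 3), curing can start at day 3 and finishes at day 5.
Roofing waits on curing (finishes day 5), so it starts at day 5 and finishes at 5 + 1 = day 6.
Framing needs all of curing (finishes day 5); site survey (finishes day 3). That puts its earliest start at day 5; it finishes at 5 + 10 = day 15.
Insulation needs all of framing (finishes day 15); roofing (finishes day 6). That puts its earliest start at day 15; it finishes at 15 + 10 = day 25.
Painting cannot start until insulation (finishes day 25); site survey (finishes day 3). The controlling bound is day 25, so painting finishes at 25 + 9 = day 34.

Working backward from the deadline:
Final inspection must finish by day 42; it takes 3 days, so it must start by 42 − 3 = day 39.
Painting must finish before final inspection (must start by day 39). With a 9-day duration, painting must start by 39 − 9 = day 30.
So painting can start as early as day 25 and as late as day 30, giving 30 − 25 = 5 days of slack.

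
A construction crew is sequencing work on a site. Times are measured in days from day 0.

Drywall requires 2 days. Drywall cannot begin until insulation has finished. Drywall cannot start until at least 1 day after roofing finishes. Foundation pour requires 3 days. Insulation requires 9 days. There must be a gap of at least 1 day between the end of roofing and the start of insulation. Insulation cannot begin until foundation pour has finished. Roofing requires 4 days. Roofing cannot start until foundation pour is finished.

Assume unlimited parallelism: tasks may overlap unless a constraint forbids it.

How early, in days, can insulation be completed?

Foundation pour can start immediately at day 0; it finishes at day 3.
Roofing cannot begin until foundation pour (finishes day 3). It runs from day 3 to 3 + 4 = day 7.
Insulation cannot start until roofing (finishes day 7, plus 1-day gap → day 8); foundation pour (finishes day 3). The controlling bound is day 8, so insulation finishes at 8 + 9 = day 17.

17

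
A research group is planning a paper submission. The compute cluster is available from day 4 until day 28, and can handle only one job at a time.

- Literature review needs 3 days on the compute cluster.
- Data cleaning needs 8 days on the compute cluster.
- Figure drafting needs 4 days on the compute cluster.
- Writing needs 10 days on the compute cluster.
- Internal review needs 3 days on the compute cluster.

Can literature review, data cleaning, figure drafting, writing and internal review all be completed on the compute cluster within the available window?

The compute cluster window is 28 − 4 = 24 days.
Running back to back, the jobs need 3 + 8 + 4 + 10 + 3 = 28 days on the compute cluster.
Since 28 > 24, they cannot all fit.

No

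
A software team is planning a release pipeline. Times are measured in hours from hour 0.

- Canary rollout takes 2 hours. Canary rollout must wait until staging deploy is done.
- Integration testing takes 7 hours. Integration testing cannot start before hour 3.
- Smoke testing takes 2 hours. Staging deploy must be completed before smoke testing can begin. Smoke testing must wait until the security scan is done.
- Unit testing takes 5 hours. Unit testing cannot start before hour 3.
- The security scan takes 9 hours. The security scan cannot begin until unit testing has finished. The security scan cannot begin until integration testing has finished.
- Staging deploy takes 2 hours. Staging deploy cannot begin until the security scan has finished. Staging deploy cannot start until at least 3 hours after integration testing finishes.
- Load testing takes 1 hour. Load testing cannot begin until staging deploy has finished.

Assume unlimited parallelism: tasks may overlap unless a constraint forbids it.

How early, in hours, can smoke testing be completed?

Integration testing cannot begin until its own release at hour 3. It runs from hour 3 to 3 + 7 = hour 10.
Unit testing cannot begin until its own release at hour 3. It runs from hour 3 to 3 + 5 = hour 8.
The security scan has to wait for unit testing (finishes hour 8); integration testing (finishes hour 10). The latest of these is hour 10, so the security scan runs hour 10 to 10 + 9 = hour 19.
For staging deploy: the security scan (finishes hour 19); integration testing (finishes hour 10, plus 3-hour gap → hour 13). Taking the maximum gives a start of hour 19, and it finishes at 19 + 2 = hour 21.
Smoke testing needs all of staging deploy (finishes hour 21); the security scan (finishes hour 19). That puts its earliest start at hour 21; it finishes at 21 + 2 = hour 23.

23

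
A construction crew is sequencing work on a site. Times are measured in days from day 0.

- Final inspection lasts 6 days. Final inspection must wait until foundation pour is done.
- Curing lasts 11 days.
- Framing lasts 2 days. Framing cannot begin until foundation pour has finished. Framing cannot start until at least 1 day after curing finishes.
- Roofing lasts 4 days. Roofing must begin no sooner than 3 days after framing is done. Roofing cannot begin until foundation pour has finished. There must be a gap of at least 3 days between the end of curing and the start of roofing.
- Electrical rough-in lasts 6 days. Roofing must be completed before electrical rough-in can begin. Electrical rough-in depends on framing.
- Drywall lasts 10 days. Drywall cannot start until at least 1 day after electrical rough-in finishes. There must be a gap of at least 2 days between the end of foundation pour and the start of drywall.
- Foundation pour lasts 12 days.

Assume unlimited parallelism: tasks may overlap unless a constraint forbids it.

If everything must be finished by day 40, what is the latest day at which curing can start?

2

Drywall must finish by day 40; it takes 10 days, so it must start by 40 − 10 = day 30.
Since drywall (must start by day 30, minus 1-day gap → day 29) depends on it, electrical rough-in must finish by day 29. Backing off its 6-day duration gives a latest start of day 23.
Roofing feeds into electrical rough-in (must start by day 23); so roofing must finish by day 23 and therefore start by day 19.
Framing feeds roofing (must start by day 19, minus 3-day gap → day 16); electrical rough-in (must start by day 23). Taking the minimum, framing must finish by day 16 and start by 16 − 2 = day 14.
For curing: framing (must start by day 14, minus 1-day gap → day 13); roofing (must start by day 19, minus 3-day gap → day 16). The most restrictive is day 13; with an 11-day duration, curing must start by day 2.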